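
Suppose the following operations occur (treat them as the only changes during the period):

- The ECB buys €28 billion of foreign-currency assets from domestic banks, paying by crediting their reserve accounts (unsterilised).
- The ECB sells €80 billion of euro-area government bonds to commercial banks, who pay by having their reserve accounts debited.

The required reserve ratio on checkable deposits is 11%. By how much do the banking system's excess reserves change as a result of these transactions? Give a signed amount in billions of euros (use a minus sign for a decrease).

FX purchase €28 billion: reserves +€28B, deposits 0.
OMO sale (to banks) €80 billion: reserves −€80B, deposits 0.
Totals: Δreserves = −€52B, Δdeposits = 0.
Δrequired reserves = 11% × 0 = 0.
Δexcess reserves = Δreserves − Δrequired = −€52B − (0) = -€52 billion.

-€52 billion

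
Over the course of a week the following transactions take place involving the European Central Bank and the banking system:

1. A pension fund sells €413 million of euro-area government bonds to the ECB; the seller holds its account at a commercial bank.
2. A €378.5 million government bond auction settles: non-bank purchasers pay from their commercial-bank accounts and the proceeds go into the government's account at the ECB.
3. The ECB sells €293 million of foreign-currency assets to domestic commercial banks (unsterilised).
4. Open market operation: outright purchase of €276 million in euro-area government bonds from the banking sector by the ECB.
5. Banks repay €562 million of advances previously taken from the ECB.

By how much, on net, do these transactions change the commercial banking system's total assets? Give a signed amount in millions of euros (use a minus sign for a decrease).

Asset purchase (from non-banks) €413 million: bank balance sheets expand → +€413M.
Government account inflow €378.5 million: bank balance sheets shrink → −€378.5M.
FX sale €293 million: just an asset swap on bank balance sheets → 0.
OMO purchase (from banks) €276 million: just an asset swap on bank balance sheets → 0.
Discount-window repayment €562 million: bank balance sheets shrink → −€562M.
Net: 413 − 378.5 + 0 + 0 − 562 = -€527.5 million.

-€527.5 million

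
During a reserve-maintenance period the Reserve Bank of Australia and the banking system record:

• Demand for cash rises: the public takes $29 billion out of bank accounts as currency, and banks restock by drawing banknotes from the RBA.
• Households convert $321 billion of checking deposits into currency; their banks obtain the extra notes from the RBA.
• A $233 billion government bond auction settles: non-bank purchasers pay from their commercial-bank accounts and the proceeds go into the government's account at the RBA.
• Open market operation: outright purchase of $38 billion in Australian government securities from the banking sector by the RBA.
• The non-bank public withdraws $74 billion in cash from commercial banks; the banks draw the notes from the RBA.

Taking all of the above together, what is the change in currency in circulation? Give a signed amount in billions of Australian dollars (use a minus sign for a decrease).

Currency withdrawal $29 billion: notes leave the central bank → +$29B.
Currency withdrawal $321 billion: notes leave the central bank → +$321B.
Government account inflow $233 billion: no currency enters or leaves circulation → 0.
OMO purchase (from banks) $38 billion: no currency enters or leaves circulation → 0.
Currency withdrawal $74 billion: notes leave the central bank → +$74B.
Net: 29 + 321 + 0 + 0 + 74 = +$424 billion.

+$424 billion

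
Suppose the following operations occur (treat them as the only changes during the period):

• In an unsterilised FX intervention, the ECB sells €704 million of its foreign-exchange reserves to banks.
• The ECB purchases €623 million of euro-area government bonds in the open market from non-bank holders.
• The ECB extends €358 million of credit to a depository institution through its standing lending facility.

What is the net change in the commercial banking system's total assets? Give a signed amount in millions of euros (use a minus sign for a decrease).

+€981 million

FX sale €704 million: just an asset swap on bank balance sheets → 0.
Asset purchase (from non-banks) €623 million: bank balance sheets expand → +€623M.
Discount-window loan €358 million: bank balance sheets expand → +€358M.
Net: 0 + 623 + 358 = +€981 million.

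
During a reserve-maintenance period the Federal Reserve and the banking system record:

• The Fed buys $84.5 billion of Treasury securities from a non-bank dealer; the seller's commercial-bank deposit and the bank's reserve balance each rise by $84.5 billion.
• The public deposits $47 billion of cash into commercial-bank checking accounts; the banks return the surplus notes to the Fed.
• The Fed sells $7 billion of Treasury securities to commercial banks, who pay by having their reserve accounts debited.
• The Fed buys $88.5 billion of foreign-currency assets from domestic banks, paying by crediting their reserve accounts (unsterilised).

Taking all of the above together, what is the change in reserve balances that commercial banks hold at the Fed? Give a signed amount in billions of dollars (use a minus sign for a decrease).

+$213 billion

Fed balance sheet:
  Assets:      Securities +$77.5B, Foreign assets +$88.5B
  Liabilities: Bank reserves +$213B, Currency in circulation −$47B
So the change in reserve balances that commercial banks hold at the Fed is +$213 billion.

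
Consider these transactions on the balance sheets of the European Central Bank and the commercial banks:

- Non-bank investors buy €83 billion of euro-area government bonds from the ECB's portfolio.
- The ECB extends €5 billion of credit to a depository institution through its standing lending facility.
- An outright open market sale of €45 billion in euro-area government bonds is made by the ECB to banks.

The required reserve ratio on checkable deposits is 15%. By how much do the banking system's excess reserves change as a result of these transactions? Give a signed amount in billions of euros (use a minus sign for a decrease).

Asset sale (to non-banks) €83 billion: reserves −€83B, deposits −€83B.
Discount-window loan €5 billion: reserves +€5B, deposits 0.
OMO sale (to banks) €45 billion: reserves −€45B, deposits 0.
Totals: Δreserves = −€123B, Δdeposits = −€83B.
Δrequired reserves = 15% × −€83B = −€12.45B.
Δexcess reserves = Δreserves − Δrequired = −€123B − (−€12.45B) = -€110.55 billion.

-€110.55 billion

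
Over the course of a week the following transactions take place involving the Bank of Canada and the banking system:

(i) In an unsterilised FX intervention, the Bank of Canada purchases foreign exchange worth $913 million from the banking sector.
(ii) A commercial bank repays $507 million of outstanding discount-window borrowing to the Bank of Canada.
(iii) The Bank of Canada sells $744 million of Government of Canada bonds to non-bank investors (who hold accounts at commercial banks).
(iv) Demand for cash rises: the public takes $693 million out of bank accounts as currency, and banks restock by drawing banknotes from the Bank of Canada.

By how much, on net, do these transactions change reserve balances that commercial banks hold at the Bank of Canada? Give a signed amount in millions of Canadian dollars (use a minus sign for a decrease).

-$1031 million

FX purchase $913 million: the Bank of Canada pays by crediting reserve accounts → +$913M.
Discount-window repayment $507 million: repayment is debited from reserves → −$507M.
Asset sale (to non-banks) $744 million: the non-bank buyers' banks settle from reserves → −$744M.
Currency withdrawal $693 million: banks swap reserves for currency → −$693M.
Net: 913 − 507 − 744 − 693 = -$1031 million.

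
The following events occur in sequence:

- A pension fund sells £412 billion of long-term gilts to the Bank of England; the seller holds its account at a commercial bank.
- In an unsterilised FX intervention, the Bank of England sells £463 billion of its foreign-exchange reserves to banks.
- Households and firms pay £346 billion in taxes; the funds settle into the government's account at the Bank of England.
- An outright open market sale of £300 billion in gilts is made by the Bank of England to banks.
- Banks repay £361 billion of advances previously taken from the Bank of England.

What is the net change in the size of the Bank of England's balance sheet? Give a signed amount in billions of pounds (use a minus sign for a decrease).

Asset purchase (from non-banks) £412 billion: a Bank of England asset is acquired → +£412B.
FX sale £463 billion: a Bank of England asset is shed → −£463B.
Government account inflow £346 billion: only the composition of liabilities changes → 0.
OMO sale (to banks) £300 billion: a Bank of England asset is shed → −£300B.
Discount-window repayment £361 billion: a Bank of England asset is shed → −£361B.
Net: 412 − 463 + 0 − 300 − 361 = -£712 billion.

-£712 billion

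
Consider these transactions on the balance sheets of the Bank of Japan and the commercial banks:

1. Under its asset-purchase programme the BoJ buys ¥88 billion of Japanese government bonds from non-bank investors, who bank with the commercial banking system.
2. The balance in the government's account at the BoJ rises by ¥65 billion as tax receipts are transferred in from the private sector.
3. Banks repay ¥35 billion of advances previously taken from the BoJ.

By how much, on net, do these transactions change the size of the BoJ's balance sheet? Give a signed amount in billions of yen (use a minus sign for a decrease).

+¥53 billion

BoJ balance sheet:
  Assets:      Securities +¥88B, Loans to banks −¥35B
  Liabilities: Bank reserves −¥12B, Government deposits +¥65B
Commercial banking system:
  Assets:      Reserves at CB −¥12B
  Liabilities: Checkable deposits +¥23B, Borrowings from CB −¥35B
Change in total BoJ assets = +¥53 billion.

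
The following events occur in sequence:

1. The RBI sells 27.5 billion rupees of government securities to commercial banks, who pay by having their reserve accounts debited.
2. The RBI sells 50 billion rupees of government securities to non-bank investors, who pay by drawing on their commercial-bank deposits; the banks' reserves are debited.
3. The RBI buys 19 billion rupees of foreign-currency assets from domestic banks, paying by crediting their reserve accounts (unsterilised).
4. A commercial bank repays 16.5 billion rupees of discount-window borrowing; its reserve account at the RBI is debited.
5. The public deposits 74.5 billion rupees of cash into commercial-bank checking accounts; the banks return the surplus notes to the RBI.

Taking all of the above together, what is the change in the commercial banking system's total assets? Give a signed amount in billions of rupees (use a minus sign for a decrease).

RBI balance sheet:
  Assets:      Securities −77.5B, Loans to banks −16.5B, Foreign assets +19B
  Liabilities: Bank reserves −0.5B, Currency in circulation −74.5B
Commercial banking system:
  Assets:      Reserves at CB −0.5B, Securities +27.5B, Foreign assets −19B
  Liabilities: Checkable deposits +24.5B, Borrowings from CB −16.5B
Change in total bank assets = +8 billion.

+8 billion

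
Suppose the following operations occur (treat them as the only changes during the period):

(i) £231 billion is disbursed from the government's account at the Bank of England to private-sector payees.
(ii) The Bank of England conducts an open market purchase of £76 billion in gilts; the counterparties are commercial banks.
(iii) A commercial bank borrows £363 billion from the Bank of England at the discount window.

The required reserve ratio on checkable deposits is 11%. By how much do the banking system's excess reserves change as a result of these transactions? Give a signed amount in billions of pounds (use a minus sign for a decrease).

+£644.59 billion

Government spending £231 billion: reserves +£231B, deposits +£231B.
OMO purchase (from banks) £76 billion: reserves +£76B, deposits 0.
Discount-window loan £363 billion: reserves +£363B, deposits 0.
Totals: Δreserves = +£670B, Δdeposits = +£231B.
Δrequired reserves = 11% × +£231B = +£25.41B.
Δexcess reserves = Δreserves − Δrequired = +£670B − (+£25.41B) = +£644.59 billion.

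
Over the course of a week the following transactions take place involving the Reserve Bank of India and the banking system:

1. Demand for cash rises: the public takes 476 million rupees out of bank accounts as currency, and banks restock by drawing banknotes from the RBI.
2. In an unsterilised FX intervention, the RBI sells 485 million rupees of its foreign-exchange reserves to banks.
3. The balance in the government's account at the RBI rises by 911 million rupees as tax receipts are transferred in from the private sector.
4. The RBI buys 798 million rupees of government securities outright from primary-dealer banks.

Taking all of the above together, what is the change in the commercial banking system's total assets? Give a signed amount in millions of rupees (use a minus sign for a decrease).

RBI balance sheet:
  Assets:      Securities +798M, Foreign assets −485M
  Liabilities: Bank reserves −1074M, Currency in circulation +476M, Government deposits +911M
Commercial banking system:
  Assets:      Reserves at CB −1074M, Securities −798M, Foreign assets +485M
  Liabilities: Checkable deposits −1387M
Change in total bank assets = -1387 million.

-1387 million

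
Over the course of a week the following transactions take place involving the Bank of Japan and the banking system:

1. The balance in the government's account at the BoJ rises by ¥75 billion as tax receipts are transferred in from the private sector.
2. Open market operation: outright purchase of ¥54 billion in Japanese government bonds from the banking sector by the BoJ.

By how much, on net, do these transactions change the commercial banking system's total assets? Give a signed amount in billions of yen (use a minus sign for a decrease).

-¥75 billion

Government account inflow ¥75 billion: bank balance sheets shrink → −¥75B.
OMO purchase (from banks) ¥54 billion: just an asset swap on bank balance sheets → 0.
Net: −75 + 0 = -¥75 billion.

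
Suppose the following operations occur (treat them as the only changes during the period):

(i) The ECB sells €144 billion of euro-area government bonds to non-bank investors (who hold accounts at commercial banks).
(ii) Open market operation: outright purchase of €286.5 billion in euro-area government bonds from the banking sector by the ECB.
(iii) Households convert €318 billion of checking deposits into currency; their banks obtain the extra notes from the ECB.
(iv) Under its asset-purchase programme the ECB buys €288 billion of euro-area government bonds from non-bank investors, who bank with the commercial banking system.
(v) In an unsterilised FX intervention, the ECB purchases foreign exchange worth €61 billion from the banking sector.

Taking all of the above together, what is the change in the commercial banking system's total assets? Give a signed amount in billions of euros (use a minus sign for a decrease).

ECB balance sheet:
  Assets:      Securities +€430.5B, Foreign assets +€61B
  Liabilities: Bank reserves +€173.5B, Currency in circulation +€318B
Commercial banking system:
  Assets:      Reserves at CB +€173.5B, Securities −€286.5B, Foreign assets −€61B
  Liabilities: Checkable deposits −€174B
Change in total bank assets = -€174 billion.

-€174 billion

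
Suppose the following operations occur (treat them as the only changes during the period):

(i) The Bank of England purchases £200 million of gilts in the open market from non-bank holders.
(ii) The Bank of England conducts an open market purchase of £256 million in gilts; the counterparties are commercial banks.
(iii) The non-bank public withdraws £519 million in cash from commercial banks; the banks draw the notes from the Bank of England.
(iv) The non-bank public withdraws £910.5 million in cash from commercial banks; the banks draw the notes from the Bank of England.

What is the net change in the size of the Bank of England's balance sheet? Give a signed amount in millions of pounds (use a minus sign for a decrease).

Bank of England balance sheet:
  Assets:      Securities +£456M
  Liabilities: Bank reserves −£973.5M, Currency in circulation +£1429.5M
Change in total Bank of England assets = +£456 million.

+£456 million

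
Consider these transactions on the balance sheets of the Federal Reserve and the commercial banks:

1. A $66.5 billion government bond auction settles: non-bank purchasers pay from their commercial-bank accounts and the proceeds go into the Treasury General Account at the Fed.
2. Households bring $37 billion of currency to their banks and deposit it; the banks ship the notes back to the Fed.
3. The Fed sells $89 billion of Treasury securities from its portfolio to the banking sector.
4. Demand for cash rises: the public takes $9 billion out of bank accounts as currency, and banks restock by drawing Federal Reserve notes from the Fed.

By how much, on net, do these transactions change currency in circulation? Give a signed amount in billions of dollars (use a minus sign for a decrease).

Government account inflow $66.5 billion: no currency enters or leaves circulation → 0.
Currency deposit $37 billion: notes return to the central bank → −$37B.
OMO sale (to banks) $89 billion: no currency enters or leaves circulation → 0.
Currency withdrawal $9 billion: notes leave the central bank → +$9B.
Net: 0 − 37 + 0 + 9 = -$28 billion.

-$28 billion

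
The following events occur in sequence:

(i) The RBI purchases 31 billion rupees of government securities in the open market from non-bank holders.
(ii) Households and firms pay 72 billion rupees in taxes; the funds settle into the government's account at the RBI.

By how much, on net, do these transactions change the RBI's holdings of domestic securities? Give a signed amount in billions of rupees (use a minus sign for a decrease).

RBI balance sheet:
  Assets:      Securities +31B
  Liabilities: Bank reserves −41B, Government deposits +72B
So the change in the RBI's holdings of domestic securities is +31 billion.

+31 billion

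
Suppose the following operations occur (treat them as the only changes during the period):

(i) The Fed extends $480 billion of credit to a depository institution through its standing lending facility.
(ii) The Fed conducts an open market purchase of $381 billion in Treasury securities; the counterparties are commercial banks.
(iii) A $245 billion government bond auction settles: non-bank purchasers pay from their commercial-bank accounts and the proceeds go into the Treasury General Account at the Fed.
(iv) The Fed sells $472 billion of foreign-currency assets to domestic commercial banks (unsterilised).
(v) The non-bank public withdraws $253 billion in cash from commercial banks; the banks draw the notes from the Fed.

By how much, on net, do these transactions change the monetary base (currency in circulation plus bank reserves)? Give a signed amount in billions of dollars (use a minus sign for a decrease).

+$144 billion

Discount-window loan $480 billion: Fed balance sheet expands → +$480B.
OMO purchase (from banks) $381 billion: Fed balance sheet expands → +$381B.
Government account inflow $245 billion: reserves shift to a non-base liability → −$245B.
FX sale $472 billion: Fed balance sheet contracts → −$472B.
Currency withdrawal $253 billion: just a shift between currency and reserves — both are base money → 0.
Net: 480 + 381 − 245 − 472 + 0 = +$144 billion.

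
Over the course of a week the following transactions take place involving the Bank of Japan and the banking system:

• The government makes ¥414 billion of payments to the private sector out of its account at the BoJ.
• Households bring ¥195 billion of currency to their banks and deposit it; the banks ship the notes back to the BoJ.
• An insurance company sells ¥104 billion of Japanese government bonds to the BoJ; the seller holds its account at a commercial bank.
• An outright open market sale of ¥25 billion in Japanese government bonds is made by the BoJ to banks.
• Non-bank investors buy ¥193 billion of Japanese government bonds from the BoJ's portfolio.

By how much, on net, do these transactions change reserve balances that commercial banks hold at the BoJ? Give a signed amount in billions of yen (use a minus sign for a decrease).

BoJ balance sheet:
  Assets:      Securities −¥114B
  Liabilities: Bank reserves +¥495B, Currency in circulation −¥195B, Government deposits −¥414B
Commercial banking system:
  Assets:      Reserves at CB +¥495B, Securities +¥25B
  Liabilities: Checkable deposits +¥520B
So the change in reserve balances that commercial banks hold at the BoJ is +¥495 billion.

+¥495 billion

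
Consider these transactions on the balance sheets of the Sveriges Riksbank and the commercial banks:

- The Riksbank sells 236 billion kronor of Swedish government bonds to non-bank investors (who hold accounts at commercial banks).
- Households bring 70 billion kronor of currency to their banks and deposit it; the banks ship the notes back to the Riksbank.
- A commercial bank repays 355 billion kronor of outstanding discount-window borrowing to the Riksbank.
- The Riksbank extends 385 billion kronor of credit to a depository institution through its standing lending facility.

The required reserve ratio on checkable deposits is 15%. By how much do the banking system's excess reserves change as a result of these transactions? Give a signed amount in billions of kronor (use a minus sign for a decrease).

-111.1 billion

Asset sale (to non-banks) 236 billion kronor: reserves −236B, deposits −236B.
Currency deposit 70 billion kronor: reserves +70B, deposits +70B.
Discount-window repayment 355 billion kronor: reserves −355B, deposits 0.
Discount-window loan 385 billion kronor: reserves +385B, deposits 0.
Totals: Δreserves = −136B, Δdeposits = −166B.
Δrequired reserves = 15% × −166B = −24.9B.
Δexcess reserves = Δreserves − Δrequired = −136B − (−24.9B) = -111.1 billion.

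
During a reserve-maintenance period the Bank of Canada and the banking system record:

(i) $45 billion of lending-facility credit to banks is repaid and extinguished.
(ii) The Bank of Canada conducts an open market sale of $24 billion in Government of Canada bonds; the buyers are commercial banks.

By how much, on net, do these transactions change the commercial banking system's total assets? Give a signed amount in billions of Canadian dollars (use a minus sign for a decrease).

Discount-window repayment $45 billion: bank balance sheets shrink → −$45B.
OMO sale (to banks) $24 billion: just an asset swap on bank balance sheets → 0.
Net: −45 + 0 = -$45 billion.

-$45 billion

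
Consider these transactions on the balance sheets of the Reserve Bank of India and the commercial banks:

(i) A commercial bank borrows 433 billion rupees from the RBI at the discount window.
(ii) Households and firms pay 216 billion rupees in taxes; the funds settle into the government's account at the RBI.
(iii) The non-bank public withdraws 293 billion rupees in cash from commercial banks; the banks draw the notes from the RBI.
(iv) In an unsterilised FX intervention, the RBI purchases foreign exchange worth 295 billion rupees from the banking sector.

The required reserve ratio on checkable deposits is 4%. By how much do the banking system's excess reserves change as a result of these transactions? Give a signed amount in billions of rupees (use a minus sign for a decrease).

Discount-window loan 433 billion rupees: reserves +433B, deposits 0.
Government account inflow 216 billion rupees: reserves −216B, deposits −216B.
Currency withdrawal 293 billion rupees: reserves −293B, deposits −293B.
FX purchase 295 billion rupees: reserves +295B, deposits 0.
Totals: Δreserves = +219B, Δdeposits = −509B.
Δrequired reserves = 4% × −509B = −20.36B.
Δexcess reserves = Δreserves − Δrequired = +219B − (−20.36B) = +239.36 billion.

+239.36 billion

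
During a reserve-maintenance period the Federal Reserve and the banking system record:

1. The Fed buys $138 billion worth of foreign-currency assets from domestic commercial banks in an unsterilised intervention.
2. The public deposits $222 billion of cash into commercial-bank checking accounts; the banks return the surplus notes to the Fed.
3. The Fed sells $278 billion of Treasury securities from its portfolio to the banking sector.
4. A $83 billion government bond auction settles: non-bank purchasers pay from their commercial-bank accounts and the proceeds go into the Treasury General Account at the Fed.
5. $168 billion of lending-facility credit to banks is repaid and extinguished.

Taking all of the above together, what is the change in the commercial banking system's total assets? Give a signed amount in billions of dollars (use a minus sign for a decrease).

-$29 billion

FX purchase $138 billion: just an asset swap on bank balance sheets → 0.
Currency deposit $222 billion: bank balance sheets expand → +$222B.
OMO sale (to banks) $278 billion: just an asset swap on bank balance sheets → 0.
Government account inflow $83 billion: bank balance sheets shrink → −$83B.
Discount-window repayment $168 billion: bank balance sheets shrink → −$168B.
Net: 0 + 222 + 0 − 83 − 168 = -$29 billion.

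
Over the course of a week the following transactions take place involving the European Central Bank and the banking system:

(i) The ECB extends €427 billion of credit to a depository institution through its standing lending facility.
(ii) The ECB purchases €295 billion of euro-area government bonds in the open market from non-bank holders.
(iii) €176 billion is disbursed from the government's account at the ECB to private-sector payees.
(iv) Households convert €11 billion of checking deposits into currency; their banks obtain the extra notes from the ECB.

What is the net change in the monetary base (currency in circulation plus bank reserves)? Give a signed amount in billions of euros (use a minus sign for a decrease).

+€898 billion

Discount-window loan €427 billion: ECB balance sheet expands → +€427B.
Asset purchase (from non-banks) €295 billion: ECB balance sheet expands → +€295B.
Government spending €176 billion: a non-base liability converts back to reserves → +€176B.
Currency withdrawal €11 billion: just a shift between currency and reserves — both are base money → 0.
Net: 427 + 295 + 176 + 0 = +€898 billion.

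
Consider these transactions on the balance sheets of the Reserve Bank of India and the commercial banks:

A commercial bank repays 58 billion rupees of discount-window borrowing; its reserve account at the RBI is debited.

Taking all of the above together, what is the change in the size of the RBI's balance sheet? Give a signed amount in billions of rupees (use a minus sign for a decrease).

-58 billion

RBI balance sheet:
  Assets:      Loans to banks −58B
  Liabilities: Bank reserves −58B
Change in total RBI assets = -58 billion.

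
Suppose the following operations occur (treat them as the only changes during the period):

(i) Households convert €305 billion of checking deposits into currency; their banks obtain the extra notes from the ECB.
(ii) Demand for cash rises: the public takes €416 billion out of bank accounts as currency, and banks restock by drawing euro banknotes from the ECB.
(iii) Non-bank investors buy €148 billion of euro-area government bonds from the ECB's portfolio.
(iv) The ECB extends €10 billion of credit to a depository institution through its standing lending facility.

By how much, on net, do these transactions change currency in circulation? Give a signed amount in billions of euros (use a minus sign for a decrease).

+€721 billion

Currency withdrawal €305 billion: notes leave the central bank → +€305B.
Currency withdrawal €416 billion: notes leave the central bank → +€416B.
Asset sale (to non-banks) €148 billion: no currency enters or leaves circulation → 0.
Discount-window loan €10 billion: no currency enters or leaves circulation → 0.
Net: 305 + 416 + 0 + 0 = +€721 billion.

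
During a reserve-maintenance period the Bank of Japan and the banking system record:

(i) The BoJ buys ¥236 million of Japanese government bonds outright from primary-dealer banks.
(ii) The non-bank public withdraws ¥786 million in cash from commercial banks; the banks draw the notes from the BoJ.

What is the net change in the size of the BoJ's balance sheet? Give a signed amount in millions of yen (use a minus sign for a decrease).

BoJ balance sheet:
  Assets:      Securities +¥236M
  Liabilities: Bank reserves −¥550M, Currency in circulation +¥786M
Commercial banking system:
  Assets:      Reserves at CB −¥550M, Securities −¥236M
  Liabilities: Checkable deposits −¥786M
Change in total BoJ assets = +¥236 million.

+¥236 million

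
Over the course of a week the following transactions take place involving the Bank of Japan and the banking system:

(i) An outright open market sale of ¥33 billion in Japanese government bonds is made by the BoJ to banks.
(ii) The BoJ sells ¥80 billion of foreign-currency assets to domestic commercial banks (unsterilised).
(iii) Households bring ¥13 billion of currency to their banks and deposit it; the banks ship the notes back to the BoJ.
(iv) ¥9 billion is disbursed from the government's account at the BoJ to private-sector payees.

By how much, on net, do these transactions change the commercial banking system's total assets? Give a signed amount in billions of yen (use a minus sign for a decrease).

+¥22 billion

OMO sale (to banks) ¥33 billion: just an asset swap on bank balance sheets → 0.
FX sale ¥80 billion: just an asset swap on bank balance sheets → 0.
Currency deposit ¥13 billion: bank balance sheets expand → +¥13B.
Government spending ¥9 billion: bank balance sheets expand → +¥9B.
Net: 0 + 0 + 13 + 9 = +¥22 billion.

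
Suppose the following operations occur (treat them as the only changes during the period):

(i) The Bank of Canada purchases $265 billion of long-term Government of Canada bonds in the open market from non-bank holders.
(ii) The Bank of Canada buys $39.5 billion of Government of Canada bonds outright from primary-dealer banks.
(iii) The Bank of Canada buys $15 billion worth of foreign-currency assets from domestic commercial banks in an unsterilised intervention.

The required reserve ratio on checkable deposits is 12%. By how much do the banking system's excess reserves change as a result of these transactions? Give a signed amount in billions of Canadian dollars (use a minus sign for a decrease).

Asset purchase (from non-banks) $265 billion: reserves +$265B, deposits +$265B.
OMO purchase (from banks) $39.5 billion: reserves +$39.5B, deposits 0.
FX purchase $15 billion: reserves +$15B, deposits 0.
Totals: Δreserves = +$319.5B, Δdeposits = +$265B.
Δrequired reserves = 12% × +$265B = +$31.8B.
Δexcess reserves = Δreserves − Δrequired = +$319.5B − (+$31.8B) = +$287.7 billion.

+$287.7 billion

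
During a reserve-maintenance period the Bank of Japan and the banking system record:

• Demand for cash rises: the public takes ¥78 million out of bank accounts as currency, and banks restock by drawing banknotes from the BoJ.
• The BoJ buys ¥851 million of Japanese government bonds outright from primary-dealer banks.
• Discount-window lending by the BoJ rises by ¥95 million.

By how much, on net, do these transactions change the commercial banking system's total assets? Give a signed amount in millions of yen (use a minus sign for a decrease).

+¥17 million

BoJ balance sheet:
  Assets:      Securities +¥851M, Loans to banks +¥95M
  Liabilities: Bank reserves +¥868M, Currency in circulation +¥78M
Commercial banking system:
  Assets:      Reserves at CB +¥868M, Securities −¥851M
  Liabilities: Checkable deposits −¥78M, Borrowings from CB +¥95M
Change in total bank assets = +¥17 million.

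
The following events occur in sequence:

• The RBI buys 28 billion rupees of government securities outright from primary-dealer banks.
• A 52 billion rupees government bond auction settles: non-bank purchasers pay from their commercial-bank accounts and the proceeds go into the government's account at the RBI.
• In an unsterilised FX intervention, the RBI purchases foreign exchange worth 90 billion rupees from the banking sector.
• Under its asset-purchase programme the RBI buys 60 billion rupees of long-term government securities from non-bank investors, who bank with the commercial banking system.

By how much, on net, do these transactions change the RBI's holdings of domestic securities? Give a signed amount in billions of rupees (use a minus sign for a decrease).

+88 billion

RBI balance sheet:
  Assets:      Securities +88B, Foreign assets +90B
  Liabilities: Bank reserves +126B, Government deposits +52B
Commercial banking system:
  Assets:      Reserves at CB +126B, Securities −28B, Foreign assets −90B
  Liabilities: Checkable deposits +8B
So the change in the RBI's holdings of domestic securities is +88 billion.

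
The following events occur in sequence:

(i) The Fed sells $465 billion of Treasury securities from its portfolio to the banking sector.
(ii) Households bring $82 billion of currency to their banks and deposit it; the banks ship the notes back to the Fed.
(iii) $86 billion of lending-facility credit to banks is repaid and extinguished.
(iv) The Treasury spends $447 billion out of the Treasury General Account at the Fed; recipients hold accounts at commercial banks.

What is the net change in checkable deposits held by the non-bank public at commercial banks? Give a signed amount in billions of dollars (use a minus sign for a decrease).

+$529 billion

Fed balance sheet:
  Assets:      Securities −$465B, Loans to banks −$86B
  Liabilities: Bank reserves −$22B, Currency in circulation −$82B, Government deposits −$447B
Commercial banking system:
  Assets:      Reserves at CB −$22B, Securities +$465B
  Liabilities: Checkable deposits +$529B, Borrowings from CB −$86B
So the change in checkable deposits held by the non-bank public at commercial banks is +$529 billion.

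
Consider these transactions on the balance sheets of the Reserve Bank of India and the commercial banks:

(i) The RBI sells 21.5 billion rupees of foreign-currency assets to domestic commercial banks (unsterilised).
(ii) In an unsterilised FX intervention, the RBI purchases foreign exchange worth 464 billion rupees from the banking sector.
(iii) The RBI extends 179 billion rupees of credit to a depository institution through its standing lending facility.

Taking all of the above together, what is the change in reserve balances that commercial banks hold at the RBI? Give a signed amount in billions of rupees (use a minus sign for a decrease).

+621.5 billion

FX sale 21.5 billion rupees: the buying banks pay out of their reserve balances → −21.5B.
FX purchase 464 billion rupees: the RBI pays by crediting reserve accounts → +464B.
Discount-window loan 179 billion rupees: the loan is credited to the bank's reserve account → +179B.
Net: −21.5 + 464 + 179 = +621.5 billion.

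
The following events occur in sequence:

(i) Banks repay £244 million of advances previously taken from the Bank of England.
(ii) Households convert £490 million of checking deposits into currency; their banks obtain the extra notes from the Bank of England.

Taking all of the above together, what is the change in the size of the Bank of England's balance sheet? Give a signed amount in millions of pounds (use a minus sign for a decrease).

Bank of England balance sheet:
  Assets:      Loans to banks −£244M
  Liabilities: Bank reserves −£734M, Currency in circulation +£490M
Commercial banking system:
  Assets:      Reserves at CB −£734M
  Liabilities: Checkable deposits −£490M, Borrowings from CB −£244M
Change in total Bank of England assets = -£244 million.

-£244 million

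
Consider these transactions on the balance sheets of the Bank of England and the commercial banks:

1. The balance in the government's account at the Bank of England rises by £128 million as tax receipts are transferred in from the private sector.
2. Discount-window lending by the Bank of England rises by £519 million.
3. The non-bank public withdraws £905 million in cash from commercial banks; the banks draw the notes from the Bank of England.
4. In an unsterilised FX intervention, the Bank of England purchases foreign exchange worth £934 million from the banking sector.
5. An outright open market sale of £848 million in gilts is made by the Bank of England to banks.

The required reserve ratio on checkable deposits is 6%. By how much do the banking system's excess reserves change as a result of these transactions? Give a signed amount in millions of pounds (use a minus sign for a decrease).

Government account inflow £128 million: reserves −£128M, deposits −£128M.
Discount-window loan £519 million: reserves +£519M, deposits 0.
Currency withdrawal £905 million: reserves −£905M, deposits −£905M.
FX purchase £934 million: reserves +£934M, deposits 0.
OMO sale (to banks) £848 million: reserves −£848M, deposits 0.
Totals: Δreserves = −£428M, Δdeposits = −£1033M.
Δrequired reserves = 6% × −£1033M = −£61.98M.
Δexcess reserves = Δreserves − Δrequired = −£428M − (−£61.98M) = -£366.02 million.

-£366.02 million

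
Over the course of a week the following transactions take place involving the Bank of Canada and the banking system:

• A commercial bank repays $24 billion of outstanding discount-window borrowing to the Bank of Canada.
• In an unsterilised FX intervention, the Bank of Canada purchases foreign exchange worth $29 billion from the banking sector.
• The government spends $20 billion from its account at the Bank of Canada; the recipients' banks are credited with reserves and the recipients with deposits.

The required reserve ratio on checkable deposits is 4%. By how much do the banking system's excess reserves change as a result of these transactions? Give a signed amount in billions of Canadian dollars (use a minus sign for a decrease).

Discount-window repayment $24 billion: reserves −$24B, deposits 0.
FX purchase $29 billion: reserves +$29B, deposits 0.
Government spending $20 billion: reserves +$20B, deposits +$20B.
Totals: Δreserves = +$25B, Δdeposits = +$20B.
Δrequired reserves = 4% × +$20B = +$0.8B.
Δexcess reserves = Δreserves − Δrequired = +$25B − (+$0.8B) = +$24.2 billion.

+$24.2 billion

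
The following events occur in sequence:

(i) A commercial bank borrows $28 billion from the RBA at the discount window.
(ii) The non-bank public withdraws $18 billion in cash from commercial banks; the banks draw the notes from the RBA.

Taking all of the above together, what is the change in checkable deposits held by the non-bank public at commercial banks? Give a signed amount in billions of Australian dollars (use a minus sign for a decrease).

Discount-window loan $28 billion: the counterparty is a bank, so public deposits are unchanged → 0.
Currency withdrawal $18 billion: non-bank counterparties' bank balances fall → −$18B.
Net: 0 − 18 = -$18 billion.

-$18 billion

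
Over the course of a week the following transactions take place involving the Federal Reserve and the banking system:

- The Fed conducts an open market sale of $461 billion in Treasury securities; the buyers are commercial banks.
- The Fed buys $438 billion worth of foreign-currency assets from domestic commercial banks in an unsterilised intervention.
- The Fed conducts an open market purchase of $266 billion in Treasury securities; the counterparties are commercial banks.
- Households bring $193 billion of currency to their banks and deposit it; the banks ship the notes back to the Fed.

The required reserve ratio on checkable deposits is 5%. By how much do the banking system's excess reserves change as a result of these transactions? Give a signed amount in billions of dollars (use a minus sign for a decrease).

OMO sale (to banks) $461 billion: reserves −$461B, deposits 0.
FX purchase $438 billion: reserves +$438B, deposits 0.
OMO purchase (from banks) $266 billion: reserves +$266B, deposits 0.
Currency deposit $193 billion: reserves +$193B, deposits +$193B.
Totals: Δreserves = +$436B, Δdeposits = +$193B.
Δrequired reserves = 5% × +$193B = +$9.65B.
Δexcess reserves = Δreserves − Δrequired = +$436B − (+$9.65B) = +$426.35 billion.

+$426.35 billion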